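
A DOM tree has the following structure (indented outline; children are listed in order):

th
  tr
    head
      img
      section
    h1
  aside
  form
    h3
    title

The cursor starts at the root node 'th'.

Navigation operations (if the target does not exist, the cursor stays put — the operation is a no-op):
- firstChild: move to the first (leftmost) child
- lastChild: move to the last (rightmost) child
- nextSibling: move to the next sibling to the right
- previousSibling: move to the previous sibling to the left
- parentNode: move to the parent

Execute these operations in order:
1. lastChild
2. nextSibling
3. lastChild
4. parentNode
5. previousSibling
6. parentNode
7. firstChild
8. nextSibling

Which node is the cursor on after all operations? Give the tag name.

Answer: aside

Derivation:
After 1 (lastChild): form
After 2 (nextSibling): form (no-op, stayed)
After 3 (lastChild): title
After 4 (parentNode): form
After 5 (previousSibling): aside
After 6 (parentNode): th
After 7 (firstChild): tr
After 8 (nextSibling): aside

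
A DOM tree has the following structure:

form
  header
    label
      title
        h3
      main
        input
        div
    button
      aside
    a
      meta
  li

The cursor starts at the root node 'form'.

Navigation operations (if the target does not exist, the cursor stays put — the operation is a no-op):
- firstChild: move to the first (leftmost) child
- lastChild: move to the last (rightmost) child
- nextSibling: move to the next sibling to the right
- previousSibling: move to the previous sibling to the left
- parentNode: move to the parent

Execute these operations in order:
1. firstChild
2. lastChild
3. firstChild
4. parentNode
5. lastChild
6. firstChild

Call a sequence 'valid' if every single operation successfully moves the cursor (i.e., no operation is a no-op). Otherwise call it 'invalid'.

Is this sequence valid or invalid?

After 1 (firstChild): header
After 2 (lastChild): a
After 3 (firstChild): meta
After 4 (parentNode): a
After 5 (lastChild): meta
After 6 (firstChild): meta (no-op, stayed)

Answer: invalid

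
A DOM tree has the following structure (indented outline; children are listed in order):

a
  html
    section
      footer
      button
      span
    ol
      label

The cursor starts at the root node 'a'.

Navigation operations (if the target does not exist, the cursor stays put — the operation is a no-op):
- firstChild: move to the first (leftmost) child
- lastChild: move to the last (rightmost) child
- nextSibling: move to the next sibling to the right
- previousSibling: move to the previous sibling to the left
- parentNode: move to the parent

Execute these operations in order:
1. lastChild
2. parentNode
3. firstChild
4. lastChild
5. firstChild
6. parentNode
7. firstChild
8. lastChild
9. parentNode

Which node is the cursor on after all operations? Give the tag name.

Answer: ol

Derivation:
After 1 (lastChild): html
After 2 (parentNode): a
After 3 (firstChild): html
After 4 (lastChild): ol
After 5 (firstChild): label
After 6 (parentNode): ol
After 7 (firstChild): label
After 8 (lastChild): label (no-op, stayed)
After 9 (parentNode): ol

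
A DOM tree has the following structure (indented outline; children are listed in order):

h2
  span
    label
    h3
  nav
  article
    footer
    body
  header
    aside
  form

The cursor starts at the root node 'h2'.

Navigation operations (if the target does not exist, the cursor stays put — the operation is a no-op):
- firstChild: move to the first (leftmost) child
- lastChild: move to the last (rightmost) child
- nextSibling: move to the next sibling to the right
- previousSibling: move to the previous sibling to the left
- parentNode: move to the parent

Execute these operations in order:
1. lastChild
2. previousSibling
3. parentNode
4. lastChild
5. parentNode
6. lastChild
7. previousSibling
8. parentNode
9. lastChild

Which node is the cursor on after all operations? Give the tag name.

Answer: form

Derivation:
After 1 (lastChild): form
After 2 (previousSibling): header
After 3 (parentNode): h2
After 4 (lastChild): form
After 5 (parentNode): h2
After 6 (lastChild): form
After 7 (previousSibling): header
After 8 (parentNode): h2
After 9 (lastChild): form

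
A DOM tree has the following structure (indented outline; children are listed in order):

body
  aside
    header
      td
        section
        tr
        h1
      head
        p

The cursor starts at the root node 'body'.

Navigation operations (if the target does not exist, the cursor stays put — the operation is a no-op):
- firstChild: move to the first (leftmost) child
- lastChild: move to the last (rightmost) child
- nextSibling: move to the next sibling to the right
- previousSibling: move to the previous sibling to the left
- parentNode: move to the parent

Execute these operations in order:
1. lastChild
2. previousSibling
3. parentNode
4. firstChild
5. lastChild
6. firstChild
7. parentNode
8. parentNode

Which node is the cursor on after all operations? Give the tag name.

Answer: aside

Derivation:
After 1 (lastChild): aside
After 2 (previousSibling): aside (no-op, stayed)
After 3 (parentNode): body
After 4 (firstChild): aside
After 5 (lastChild): header
After 6 (firstChild): td
After 7 (parentNode): header
After 8 (parentNode): aside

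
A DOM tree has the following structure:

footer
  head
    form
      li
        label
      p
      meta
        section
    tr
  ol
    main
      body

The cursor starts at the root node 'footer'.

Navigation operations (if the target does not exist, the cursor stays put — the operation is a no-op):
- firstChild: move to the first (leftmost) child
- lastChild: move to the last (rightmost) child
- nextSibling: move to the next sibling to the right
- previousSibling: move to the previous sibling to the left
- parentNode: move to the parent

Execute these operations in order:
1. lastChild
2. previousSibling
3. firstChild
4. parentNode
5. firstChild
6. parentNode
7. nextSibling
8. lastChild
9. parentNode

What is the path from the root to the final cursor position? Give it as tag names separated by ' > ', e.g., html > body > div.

After 1 (lastChild): ol
After 2 (previousSibling): head
After 3 (firstChild): form
After 4 (parentNode): head
After 5 (firstChild): form
After 6 (parentNode): head
After 7 (nextSibling): ol
After 8 (lastChild): main
After 9 (parentNode): ol

Answer: footer > ol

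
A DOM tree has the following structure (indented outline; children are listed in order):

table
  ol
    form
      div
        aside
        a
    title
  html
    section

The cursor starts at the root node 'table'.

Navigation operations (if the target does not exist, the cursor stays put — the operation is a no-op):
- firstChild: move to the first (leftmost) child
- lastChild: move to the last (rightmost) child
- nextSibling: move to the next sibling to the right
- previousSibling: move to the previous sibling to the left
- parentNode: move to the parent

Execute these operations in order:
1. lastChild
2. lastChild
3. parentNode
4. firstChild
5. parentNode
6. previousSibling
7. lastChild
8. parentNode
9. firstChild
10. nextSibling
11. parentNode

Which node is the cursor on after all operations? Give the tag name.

Answer: ol

Derivation:
After 1 (lastChild): html
After 2 (lastChild): section
After 3 (parentNode): html
After 4 (firstChild): section
After 5 (parentNode): html
After 6 (previousSibling): ol
After 7 (lastChild): title
After 8 (parentNode): ol
After 9 (firstChild): form
After 10 (nextSibling): title
After 11 (parentNode): ol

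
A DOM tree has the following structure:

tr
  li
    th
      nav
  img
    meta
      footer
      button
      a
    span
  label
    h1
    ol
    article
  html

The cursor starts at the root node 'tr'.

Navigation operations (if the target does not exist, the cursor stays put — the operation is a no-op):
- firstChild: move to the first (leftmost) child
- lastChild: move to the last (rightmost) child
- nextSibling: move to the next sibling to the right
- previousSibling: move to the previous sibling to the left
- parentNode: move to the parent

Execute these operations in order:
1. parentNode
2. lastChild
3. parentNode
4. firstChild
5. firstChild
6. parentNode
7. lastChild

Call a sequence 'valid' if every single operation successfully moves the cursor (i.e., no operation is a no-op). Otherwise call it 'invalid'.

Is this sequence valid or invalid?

Answer: invalid

Derivation:
After 1 (parentNode): tr (no-op, stayed)
After 2 (lastChild): html
After 3 (parentNode): tr
After 4 (firstChild): li
After 5 (firstChild): th
After 6 (parentNode): li
After 7 (lastChild): th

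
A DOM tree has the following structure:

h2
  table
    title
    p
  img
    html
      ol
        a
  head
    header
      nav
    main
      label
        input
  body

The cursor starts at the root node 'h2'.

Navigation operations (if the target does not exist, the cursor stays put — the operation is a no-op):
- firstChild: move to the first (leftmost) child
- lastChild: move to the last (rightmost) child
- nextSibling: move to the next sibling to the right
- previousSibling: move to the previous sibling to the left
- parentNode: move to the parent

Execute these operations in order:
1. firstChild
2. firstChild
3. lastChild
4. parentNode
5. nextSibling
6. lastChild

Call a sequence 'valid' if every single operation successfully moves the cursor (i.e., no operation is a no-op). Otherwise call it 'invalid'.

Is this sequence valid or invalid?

Answer: invalid

Derivation:
After 1 (firstChild): table
After 2 (firstChild): title
After 3 (lastChild): title (no-op, stayed)
After 4 (parentNode): table
After 5 (nextSibling): img
After 6 (lastChild): html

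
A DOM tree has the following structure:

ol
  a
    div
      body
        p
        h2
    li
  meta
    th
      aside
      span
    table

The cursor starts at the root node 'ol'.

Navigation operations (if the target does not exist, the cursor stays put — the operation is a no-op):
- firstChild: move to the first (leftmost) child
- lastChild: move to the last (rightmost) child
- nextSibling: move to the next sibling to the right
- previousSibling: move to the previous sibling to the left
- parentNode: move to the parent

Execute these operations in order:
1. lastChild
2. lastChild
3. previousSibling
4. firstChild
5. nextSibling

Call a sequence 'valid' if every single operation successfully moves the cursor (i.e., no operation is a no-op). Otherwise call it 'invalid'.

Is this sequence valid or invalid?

After 1 (lastChild): meta
After 2 (lastChild): table
After 3 (previousSibling): th
After 4 (firstChild): aside
After 5 (nextSibling): span

Answer: valid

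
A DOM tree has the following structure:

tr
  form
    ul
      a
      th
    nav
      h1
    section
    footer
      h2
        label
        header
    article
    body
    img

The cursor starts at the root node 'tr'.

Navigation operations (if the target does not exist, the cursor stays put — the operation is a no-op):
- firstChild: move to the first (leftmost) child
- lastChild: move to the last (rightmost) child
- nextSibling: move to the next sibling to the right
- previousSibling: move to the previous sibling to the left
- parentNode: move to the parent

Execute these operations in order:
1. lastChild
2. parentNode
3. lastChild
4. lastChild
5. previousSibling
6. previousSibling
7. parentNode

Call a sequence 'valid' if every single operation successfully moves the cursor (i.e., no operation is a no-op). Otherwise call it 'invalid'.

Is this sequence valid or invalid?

Answer: valid

Derivation:
After 1 (lastChild): form
After 2 (parentNode): tr
After 3 (lastChild): form
After 4 (lastChild): img
After 5 (previousSibling): body
After 6 (previousSibling): article
After 7 (parentNode): form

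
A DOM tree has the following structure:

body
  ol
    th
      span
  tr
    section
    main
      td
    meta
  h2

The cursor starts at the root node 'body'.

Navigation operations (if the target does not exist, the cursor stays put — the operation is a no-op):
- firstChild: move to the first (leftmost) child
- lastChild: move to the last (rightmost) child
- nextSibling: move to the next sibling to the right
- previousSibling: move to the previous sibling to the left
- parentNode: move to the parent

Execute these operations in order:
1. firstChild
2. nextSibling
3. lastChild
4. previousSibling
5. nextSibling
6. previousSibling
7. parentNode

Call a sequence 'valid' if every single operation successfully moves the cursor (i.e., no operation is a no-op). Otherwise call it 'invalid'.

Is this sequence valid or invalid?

Answer: valid

Derivation:
After 1 (firstChild): ol
After 2 (nextSibling): tr
After 3 (lastChild): meta
After 4 (previousSibling): main
After 5 (nextSibling): meta
After 6 (previousSibling): main
After 7 (parentNode): tr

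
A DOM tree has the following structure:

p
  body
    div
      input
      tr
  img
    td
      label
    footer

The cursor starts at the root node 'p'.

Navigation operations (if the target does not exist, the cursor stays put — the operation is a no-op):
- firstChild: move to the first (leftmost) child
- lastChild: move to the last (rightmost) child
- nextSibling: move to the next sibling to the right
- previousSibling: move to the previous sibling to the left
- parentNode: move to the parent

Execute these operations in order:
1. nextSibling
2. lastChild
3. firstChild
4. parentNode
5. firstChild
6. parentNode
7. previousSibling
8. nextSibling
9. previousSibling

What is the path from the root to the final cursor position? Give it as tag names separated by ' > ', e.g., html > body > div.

After 1 (nextSibling): p (no-op, stayed)
After 2 (lastChild): img
After 3 (firstChild): td
After 4 (parentNode): img
After 5 (firstChild): td
After 6 (parentNode): img
After 7 (previousSibling): body
After 8 (nextSibling): img
After 9 (previousSibling): body

Answer: p > body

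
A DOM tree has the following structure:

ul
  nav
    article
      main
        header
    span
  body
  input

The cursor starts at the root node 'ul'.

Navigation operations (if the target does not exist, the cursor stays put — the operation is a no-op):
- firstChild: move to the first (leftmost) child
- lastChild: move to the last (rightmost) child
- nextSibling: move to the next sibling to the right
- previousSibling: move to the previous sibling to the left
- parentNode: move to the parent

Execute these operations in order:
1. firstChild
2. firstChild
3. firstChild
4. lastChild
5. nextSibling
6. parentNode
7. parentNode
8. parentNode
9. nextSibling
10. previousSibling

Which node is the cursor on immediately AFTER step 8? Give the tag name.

After 1 (firstChild): nav
After 2 (firstChild): article
After 3 (firstChild): main
After 4 (lastChild): header
After 5 (nextSibling): header (no-op, stayed)
After 6 (parentNode): main
After 7 (parentNode): article
After 8 (parentNode): nav

Answer: nav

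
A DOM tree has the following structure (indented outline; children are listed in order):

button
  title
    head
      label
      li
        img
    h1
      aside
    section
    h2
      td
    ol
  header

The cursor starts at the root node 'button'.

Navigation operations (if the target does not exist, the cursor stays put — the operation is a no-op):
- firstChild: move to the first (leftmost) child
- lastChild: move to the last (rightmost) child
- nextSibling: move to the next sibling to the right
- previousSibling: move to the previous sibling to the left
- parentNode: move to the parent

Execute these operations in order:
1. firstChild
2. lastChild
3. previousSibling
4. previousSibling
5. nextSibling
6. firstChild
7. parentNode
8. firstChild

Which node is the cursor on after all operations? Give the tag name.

After 1 (firstChild): title
After 2 (lastChild): ol
After 3 (previousSibling): h2
After 4 (previousSibling): section
After 5 (nextSibling): h2
After 6 (firstChild): td
After 7 (parentNode): h2
After 8 (firstChild): td

Answer: td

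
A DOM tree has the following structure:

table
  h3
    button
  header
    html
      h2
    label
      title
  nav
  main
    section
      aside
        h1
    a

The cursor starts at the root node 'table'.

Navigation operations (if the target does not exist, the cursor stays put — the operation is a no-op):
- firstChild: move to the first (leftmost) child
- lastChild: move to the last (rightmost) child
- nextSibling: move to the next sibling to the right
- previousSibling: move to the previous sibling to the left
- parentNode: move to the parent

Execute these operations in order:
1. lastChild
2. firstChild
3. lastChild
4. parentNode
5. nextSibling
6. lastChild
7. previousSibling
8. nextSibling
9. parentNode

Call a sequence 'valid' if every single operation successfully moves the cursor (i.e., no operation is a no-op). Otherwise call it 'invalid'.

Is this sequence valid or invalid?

After 1 (lastChild): main
After 2 (firstChild): section
After 3 (lastChild): aside
After 4 (parentNode): section
After 5 (nextSibling): a
After 6 (lastChild): a (no-op, stayed)
After 7 (previousSibling): section
After 8 (nextSibling): a
After 9 (parentNode): main

Answer: invalid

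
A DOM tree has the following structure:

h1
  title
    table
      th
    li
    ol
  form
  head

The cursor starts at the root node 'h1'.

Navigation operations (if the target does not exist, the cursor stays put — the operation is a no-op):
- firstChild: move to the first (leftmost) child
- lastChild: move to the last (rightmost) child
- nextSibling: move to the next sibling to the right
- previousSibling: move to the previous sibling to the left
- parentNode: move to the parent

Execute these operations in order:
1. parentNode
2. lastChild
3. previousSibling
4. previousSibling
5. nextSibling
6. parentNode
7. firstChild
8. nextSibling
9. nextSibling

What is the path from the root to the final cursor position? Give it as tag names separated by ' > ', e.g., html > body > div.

Answer: h1 > head

Derivation:
After 1 (parentNode): h1 (no-op, stayed)
After 2 (lastChild): head
After 3 (previousSibling): form
After 4 (previousSibling): title
After 5 (nextSibling): form
After 6 (parentNode): h1
After 7 (firstChild): title
After 8 (nextSibling): form
After 9 (nextSibling): head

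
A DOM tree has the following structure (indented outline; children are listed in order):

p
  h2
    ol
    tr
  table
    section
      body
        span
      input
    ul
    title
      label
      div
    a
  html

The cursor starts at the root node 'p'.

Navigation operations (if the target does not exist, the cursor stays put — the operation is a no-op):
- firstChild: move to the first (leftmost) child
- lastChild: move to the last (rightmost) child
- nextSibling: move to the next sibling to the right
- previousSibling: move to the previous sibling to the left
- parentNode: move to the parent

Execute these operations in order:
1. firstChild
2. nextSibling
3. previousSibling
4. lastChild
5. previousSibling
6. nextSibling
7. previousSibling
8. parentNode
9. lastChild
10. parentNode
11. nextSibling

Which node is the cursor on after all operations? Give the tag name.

After 1 (firstChild): h2
After 2 (nextSibling): table
After 3 (previousSibling): h2
After 4 (lastChild): tr
After 5 (previousSibling): ol
After 6 (nextSibling): tr
After 7 (previousSibling): ol
After 8 (parentNode): h2
After 9 (lastChild): tr
After 10 (parentNode): h2
After 11 (nextSibling): table

Answer: table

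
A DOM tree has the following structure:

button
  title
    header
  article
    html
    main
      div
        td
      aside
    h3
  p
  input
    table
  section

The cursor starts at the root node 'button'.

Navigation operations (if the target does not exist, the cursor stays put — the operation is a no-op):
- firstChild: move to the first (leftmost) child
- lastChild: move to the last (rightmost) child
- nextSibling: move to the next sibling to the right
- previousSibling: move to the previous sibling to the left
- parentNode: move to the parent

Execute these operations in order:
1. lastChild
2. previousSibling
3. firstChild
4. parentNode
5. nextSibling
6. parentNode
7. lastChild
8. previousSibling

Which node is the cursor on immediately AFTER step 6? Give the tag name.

After 1 (lastChild): section
After 2 (previousSibling): input
After 3 (firstChild): table
After 4 (parentNode): input
After 5 (nextSibling): section
After 6 (parentNode): button

Answer: button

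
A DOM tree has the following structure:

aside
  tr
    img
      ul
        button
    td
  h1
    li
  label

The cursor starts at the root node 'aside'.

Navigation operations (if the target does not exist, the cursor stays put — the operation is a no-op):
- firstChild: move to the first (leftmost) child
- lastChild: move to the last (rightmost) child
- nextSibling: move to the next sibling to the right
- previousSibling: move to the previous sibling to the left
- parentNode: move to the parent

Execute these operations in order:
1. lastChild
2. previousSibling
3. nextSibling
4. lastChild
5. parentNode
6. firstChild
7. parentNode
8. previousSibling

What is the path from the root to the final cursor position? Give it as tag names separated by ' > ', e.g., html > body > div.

Answer: aside

Derivation:
After 1 (lastChild): label
After 2 (previousSibling): h1
After 3 (nextSibling): label
After 4 (lastChild): label (no-op, stayed)
After 5 (parentNode): aside
After 6 (firstChild): tr
After 7 (parentNode): aside
After 8 (previousSibling): aside (no-op, stayed)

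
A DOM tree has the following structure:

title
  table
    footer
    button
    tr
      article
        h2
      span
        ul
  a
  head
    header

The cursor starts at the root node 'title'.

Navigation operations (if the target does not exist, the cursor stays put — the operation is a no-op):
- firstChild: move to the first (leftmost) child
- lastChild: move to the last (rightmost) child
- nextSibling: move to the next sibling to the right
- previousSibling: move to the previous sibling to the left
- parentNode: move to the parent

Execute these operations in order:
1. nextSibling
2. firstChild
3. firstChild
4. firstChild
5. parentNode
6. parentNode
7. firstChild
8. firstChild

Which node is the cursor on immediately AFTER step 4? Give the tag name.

After 1 (nextSibling): title (no-op, stayed)
After 2 (firstChild): table
After 3 (firstChild): footer
After 4 (firstChild): footer (no-op, stayed)

Answer: footer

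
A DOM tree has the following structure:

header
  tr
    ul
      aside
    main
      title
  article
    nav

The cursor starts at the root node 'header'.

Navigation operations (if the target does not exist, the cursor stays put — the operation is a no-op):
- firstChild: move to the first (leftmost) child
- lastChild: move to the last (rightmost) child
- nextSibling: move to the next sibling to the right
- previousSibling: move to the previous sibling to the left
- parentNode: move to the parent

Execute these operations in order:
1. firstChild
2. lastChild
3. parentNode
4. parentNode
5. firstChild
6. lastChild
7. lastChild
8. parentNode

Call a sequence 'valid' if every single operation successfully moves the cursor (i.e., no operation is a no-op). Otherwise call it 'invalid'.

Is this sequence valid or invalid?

Answer: valid

Derivation:
After 1 (firstChild): tr
After 2 (lastChild): main
After 3 (parentNode): tr
After 4 (parentNode): header
After 5 (firstChild): tr
After 6 (lastChild): main
After 7 (lastChild): title
After 8 (parentNode): main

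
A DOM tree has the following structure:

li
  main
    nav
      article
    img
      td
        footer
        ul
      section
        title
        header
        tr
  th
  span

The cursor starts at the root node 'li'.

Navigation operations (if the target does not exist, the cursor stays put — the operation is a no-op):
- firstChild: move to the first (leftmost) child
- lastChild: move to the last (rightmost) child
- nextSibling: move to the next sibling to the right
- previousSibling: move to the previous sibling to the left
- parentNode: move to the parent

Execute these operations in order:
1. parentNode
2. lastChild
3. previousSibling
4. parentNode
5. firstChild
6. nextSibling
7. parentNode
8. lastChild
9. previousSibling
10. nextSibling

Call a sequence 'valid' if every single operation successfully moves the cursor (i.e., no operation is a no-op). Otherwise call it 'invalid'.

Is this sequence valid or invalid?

Answer: invalid

Derivation:
After 1 (parentNode): li (no-op, stayed)
After 2 (lastChild): span
After 3 (previousSibling): th
After 4 (parentNode): li
After 5 (firstChild): main
After 6 (nextSibling): th
After 7 (parentNode): li
After 8 (lastChild): span
After 9 (previousSibling): th
After 10 (nextSibling): span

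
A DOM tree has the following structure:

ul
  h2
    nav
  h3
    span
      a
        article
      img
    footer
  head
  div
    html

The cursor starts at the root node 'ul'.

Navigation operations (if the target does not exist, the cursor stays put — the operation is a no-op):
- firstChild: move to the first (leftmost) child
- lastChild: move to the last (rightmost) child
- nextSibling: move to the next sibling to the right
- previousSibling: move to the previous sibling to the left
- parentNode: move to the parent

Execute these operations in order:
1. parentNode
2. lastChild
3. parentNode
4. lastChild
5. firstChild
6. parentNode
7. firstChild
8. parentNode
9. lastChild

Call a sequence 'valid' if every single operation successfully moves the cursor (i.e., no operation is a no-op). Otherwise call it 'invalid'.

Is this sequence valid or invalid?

Answer: invalid

Derivation:
After 1 (parentNode): ul (no-op, stayed)
After 2 (lastChild): div
After 3 (parentNode): ul
After 4 (lastChild): div
After 5 (firstChild): html
After 6 (parentNode): div
After 7 (firstChild): html
After 8 (parentNode): div
After 9 (lastChild): html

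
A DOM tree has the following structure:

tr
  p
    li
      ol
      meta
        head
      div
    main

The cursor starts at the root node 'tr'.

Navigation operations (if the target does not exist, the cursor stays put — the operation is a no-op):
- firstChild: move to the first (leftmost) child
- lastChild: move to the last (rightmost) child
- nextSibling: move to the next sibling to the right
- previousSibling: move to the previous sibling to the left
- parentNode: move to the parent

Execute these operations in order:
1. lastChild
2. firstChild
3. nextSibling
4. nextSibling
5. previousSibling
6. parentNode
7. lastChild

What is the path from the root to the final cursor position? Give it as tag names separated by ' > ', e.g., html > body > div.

Answer: tr > p > main

Derivation:
After 1 (lastChild): p
After 2 (firstChild): li
After 3 (nextSibling): main
After 4 (nextSibling): main (no-op, stayed)
After 5 (previousSibling): li
After 6 (parentNode): p
After 7 (lastChild): main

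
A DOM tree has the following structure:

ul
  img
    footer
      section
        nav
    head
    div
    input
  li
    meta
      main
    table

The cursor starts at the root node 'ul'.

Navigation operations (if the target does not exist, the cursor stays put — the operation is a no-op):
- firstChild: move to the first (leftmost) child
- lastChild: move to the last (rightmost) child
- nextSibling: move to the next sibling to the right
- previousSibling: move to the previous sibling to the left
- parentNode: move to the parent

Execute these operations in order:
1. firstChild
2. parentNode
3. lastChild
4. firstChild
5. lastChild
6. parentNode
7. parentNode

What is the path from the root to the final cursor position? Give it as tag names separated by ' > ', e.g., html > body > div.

After 1 (firstChild): img
After 2 (parentNode): ul
After 3 (lastChild): li
After 4 (firstChild): meta
After 5 (lastChild): main
After 6 (parentNode): meta
After 7 (parentNode): li

Answer: ul > li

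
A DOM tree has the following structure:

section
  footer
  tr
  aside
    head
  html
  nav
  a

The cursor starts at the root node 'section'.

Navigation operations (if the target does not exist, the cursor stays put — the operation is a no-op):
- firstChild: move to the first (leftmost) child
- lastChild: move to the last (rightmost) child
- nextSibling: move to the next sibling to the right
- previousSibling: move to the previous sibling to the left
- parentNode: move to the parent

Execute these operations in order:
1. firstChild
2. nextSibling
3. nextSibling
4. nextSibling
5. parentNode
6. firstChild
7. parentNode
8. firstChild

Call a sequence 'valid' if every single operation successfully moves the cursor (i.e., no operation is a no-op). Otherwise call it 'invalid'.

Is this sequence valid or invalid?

After 1 (firstChild): footer
After 2 (nextSibling): tr
After 3 (nextSibling): aside
After 4 (nextSibling): html
After 5 (parentNode): section
After 6 (firstChild): footer
After 7 (parentNode): section
After 8 (firstChild): footer

Answer: valid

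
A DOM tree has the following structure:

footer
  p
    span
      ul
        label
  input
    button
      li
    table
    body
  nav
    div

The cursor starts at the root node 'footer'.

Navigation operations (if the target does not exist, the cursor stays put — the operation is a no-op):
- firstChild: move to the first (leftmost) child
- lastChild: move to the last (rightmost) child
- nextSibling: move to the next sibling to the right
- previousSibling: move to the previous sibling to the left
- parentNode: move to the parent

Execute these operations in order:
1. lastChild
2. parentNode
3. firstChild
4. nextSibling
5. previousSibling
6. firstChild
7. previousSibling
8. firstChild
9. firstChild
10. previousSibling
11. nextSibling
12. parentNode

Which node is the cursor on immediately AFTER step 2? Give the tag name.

After 1 (lastChild): nav
After 2 (parentNode): footer

Answer: footer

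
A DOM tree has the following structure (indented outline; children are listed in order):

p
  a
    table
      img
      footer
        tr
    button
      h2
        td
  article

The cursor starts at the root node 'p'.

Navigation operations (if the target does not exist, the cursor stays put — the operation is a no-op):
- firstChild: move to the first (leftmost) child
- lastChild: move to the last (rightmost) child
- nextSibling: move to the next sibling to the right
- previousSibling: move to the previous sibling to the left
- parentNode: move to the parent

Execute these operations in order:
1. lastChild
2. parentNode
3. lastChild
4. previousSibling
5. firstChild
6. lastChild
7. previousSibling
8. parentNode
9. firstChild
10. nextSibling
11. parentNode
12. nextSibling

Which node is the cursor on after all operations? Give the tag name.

Answer: button

Derivation:
After 1 (lastChild): article
After 2 (parentNode): p
After 3 (lastChild): article
After 4 (previousSibling): a
After 5 (firstChild): table
After 6 (lastChild): footer
After 7 (previousSibling): img
After 8 (parentNode): table
After 9 (firstChild): img
After 10 (nextSibling): footer
After 11 (parentNode): table
After 12 (nextSibling): button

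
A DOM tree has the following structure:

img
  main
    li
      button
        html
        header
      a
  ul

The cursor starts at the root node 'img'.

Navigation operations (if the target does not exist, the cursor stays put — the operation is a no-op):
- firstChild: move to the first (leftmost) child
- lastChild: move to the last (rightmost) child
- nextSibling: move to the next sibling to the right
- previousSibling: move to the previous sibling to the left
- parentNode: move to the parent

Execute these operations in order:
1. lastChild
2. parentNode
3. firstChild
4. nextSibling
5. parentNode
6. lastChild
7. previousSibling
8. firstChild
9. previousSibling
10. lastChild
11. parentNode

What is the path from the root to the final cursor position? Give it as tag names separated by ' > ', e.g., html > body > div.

After 1 (lastChild): ul
After 2 (parentNode): img
After 3 (firstChild): main
After 4 (nextSibling): ul
After 5 (parentNode): img
After 6 (lastChild): ul
After 7 (previousSibling): main
After 8 (firstChild): li
After 9 (previousSibling): li (no-op, stayed)
After 10 (lastChild): a
After 11 (parentNode): li

Answer: img > main > li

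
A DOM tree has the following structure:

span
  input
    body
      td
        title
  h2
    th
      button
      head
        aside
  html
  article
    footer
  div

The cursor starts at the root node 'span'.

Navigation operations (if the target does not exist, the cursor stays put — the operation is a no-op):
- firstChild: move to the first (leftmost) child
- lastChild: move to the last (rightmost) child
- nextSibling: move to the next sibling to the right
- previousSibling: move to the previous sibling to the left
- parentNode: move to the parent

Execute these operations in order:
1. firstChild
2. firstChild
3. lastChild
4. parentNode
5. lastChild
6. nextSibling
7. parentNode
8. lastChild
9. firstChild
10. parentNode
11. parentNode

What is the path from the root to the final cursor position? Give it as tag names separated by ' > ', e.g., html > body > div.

After 1 (firstChild): input
After 2 (firstChild): body
After 3 (lastChild): td
After 4 (parentNode): body
After 5 (lastChild): td
After 6 (nextSibling): td (no-op, stayed)
After 7 (parentNode): body
After 8 (lastChild): td
After 9 (firstChild): title
After 10 (parentNode): td
After 11 (parentNode): body

Answer: span > input > body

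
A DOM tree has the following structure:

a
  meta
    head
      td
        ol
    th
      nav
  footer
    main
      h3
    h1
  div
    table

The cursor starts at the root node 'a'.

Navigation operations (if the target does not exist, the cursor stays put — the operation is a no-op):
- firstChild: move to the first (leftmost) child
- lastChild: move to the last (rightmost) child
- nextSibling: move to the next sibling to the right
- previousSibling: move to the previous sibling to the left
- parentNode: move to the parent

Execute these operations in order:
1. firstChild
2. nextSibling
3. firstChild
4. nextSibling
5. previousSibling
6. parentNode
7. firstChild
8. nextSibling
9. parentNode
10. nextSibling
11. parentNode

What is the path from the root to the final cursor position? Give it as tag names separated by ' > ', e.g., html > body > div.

After 1 (firstChild): meta
After 2 (nextSibling): footer
After 3 (firstChild): main
After 4 (nextSibling): h1
After 5 (previousSibling): main
After 6 (parentNode): footer
After 7 (firstChild): main
After 8 (nextSibling): h1
After 9 (parentNode): footer
After 10 (nextSibling): div
After 11 (parentNode): a

Answer: a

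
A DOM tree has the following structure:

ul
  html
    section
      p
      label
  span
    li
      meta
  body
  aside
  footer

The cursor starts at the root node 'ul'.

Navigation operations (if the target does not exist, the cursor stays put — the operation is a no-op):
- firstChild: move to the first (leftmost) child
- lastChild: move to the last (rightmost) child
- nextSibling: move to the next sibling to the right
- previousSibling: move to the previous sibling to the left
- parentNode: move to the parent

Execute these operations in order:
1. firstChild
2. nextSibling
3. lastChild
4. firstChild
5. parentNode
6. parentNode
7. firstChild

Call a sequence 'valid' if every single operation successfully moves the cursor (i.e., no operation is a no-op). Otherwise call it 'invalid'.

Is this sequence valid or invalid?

After 1 (firstChild): html
After 2 (nextSibling): span
After 3 (lastChild): li
After 4 (firstChild): meta
After 5 (parentNode): li
After 6 (parentNode): span
After 7 (firstChild): li

Answer: valid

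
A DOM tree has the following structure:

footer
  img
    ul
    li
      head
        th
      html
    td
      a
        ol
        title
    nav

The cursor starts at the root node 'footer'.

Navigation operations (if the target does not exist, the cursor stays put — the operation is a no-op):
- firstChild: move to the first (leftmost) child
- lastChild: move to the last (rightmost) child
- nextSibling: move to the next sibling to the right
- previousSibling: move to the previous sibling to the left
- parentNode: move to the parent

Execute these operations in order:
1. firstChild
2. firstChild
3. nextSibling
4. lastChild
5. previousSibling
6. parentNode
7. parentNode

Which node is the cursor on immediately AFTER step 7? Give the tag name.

Answer: img

Derivation:
After 1 (firstChild): img
After 2 (firstChild): ul
After 3 (nextSibling): li
After 4 (lastChild): html
After 5 (previousSibling): head
After 6 (parentNode): li
After 7 (parentNode): img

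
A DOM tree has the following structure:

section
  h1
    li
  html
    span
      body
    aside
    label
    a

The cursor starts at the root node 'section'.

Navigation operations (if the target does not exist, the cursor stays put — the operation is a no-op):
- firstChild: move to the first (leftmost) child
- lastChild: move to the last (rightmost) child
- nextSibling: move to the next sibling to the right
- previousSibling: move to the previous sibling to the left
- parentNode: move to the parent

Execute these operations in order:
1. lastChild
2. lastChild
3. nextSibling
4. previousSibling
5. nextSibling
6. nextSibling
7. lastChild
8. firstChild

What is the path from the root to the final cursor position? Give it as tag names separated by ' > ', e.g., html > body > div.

Answer: section > html > a

Derivation:
After 1 (lastChild): html
After 2 (lastChild): a
After 3 (nextSibling): a (no-op, stayed)
After 4 (previousSibling): label
After 5 (nextSibling): a
After 6 (nextSibling): a (no-op, stayed)
After 7 (lastChild): a (no-op, stayed)
After 8 (firstChild): a (no-op, stayed)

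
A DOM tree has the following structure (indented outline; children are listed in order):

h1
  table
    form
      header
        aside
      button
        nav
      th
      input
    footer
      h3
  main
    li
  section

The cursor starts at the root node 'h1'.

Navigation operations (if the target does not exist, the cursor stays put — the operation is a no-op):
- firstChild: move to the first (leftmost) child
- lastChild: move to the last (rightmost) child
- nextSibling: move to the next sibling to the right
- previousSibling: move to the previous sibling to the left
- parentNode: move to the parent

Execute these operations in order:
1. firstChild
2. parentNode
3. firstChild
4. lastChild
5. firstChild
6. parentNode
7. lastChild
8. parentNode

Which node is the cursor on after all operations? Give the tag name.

After 1 (firstChild): table
After 2 (parentNode): h1
After 3 (firstChild): table
After 4 (lastChild): footer
After 5 (firstChild): h3
After 6 (parentNode): footer
After 7 (lastChild): h3
After 8 (parentNode): footer

Answer: footer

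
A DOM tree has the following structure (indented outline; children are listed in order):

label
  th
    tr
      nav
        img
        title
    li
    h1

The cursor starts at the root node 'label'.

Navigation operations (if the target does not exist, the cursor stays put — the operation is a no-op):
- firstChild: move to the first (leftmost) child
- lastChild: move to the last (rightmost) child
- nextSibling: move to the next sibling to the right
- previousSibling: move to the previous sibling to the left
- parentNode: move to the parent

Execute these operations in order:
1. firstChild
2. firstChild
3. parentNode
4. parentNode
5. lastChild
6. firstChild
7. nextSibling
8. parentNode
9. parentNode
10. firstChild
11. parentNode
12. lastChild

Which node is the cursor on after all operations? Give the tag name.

Answer: th

Derivation:
After 1 (firstChild): th
After 2 (firstChild): tr
After 3 (parentNode): th
After 4 (parentNode): label
After 5 (lastChild): th
After 6 (firstChild): tr
After 7 (nextSibling): li
After 8 (parentNode): th
After 9 (parentNode): label
After 10 (firstChild): th
After 11 (parentNode): label
After 12 (lastChild): th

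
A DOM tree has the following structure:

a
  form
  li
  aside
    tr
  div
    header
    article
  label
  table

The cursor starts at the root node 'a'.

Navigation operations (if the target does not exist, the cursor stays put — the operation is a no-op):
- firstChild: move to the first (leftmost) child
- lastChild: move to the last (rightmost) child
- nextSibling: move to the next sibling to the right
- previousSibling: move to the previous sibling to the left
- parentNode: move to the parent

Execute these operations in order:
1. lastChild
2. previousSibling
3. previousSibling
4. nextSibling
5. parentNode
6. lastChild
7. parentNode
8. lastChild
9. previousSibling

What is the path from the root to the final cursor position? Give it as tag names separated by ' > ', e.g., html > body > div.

Answer: a > label

Derivation:
After 1 (lastChild): table
After 2 (previousSibling): label
After 3 (previousSibling): div
After 4 (nextSibling): label
After 5 (parentNode): a
After 6 (lastChild): table
After 7 (parentNode): a
After 8 (lastChild): table
After 9 (previousSibling): label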